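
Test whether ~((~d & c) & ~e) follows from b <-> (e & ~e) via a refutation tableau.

No

Initial set: {(b <-> (e & ~e)); ~~((~d & c) & ~e)}.
~~((~d & c) & ~e): α-rule — add (~d & c), ~e.
(~d & c): α-rule — add ~d, c.
(b <-> (e & ~e)): β-rule — branch into b, (e & ~e)  //  ~b, ~(e & ~e).
  branch 1 (add b, (e & ~e)):
    (e & ~e): α-rule — add e, ~e.
    × closes — contains both e and ~e.
  branch 2 (add ~b, ~(e & ~e)):
    ~(e & ~e): β-rule — branch into ~e  //  ~~e.
      branch 2.1 (add ~e):
        ○ open, literals {b=0, c=1, d=0, e=0}.
      branch 2.2 (add ~~e):
        × closes — contains both e and ~e.
2 branches closed, 1 open.
An open branch gives a countermodel: b=0, c=1, d=0, e=0 (unmentioned atoms arbitrary); the premises hold there but the conclusion fails.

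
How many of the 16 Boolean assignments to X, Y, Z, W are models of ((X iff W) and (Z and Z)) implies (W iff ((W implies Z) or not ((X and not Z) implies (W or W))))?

Initial set: {(((X iff W) and (Z and Z)) implies (W iff ((W implies Z) or not ((X and not Z) implies (W or W)))))}.
(((X iff W) and (Z and Z)) implies (W iff ((W implies Z) or not ((X and not Z) implies (W or W))))): β-rule — branch into not ((X iff W) and (Z and Z))  //  (W iff ((W implies Z) or not ((X and not Z) implies (W or W)))).
  branch 1 (add not ((X iff W) and (Z and Z))):
    not ((X iff W) and (Z and Z)): β-rule — branch into not (X iff W)  //  not (Z and Z).
      branch 1.1 (add not (X iff W)):
        not (X iff W): β-rule — branch into X, not W  //  not X, W.
          branch 1.1.1 (add X, not W):
            ○ open, literals {W=false, X=true}.
          branch 1.1.2 (add not X, W):
            ○ open, literals {W=true, X=false}.
      branch 1.2 (add not (Z and Z)):
        not (Z and Z): β-rule — branch into not Z  //  not Z.
          branch 1.2.1 (add not Z):
            ○ open, literals {Z=false}.
          branch 1.2.2 (add not Z):
            ○ open, literals {Z=false}.
  branch 2 (add (W iff ((W implies Z) or not ((X and not Z) implies (W or W))))):
    (W iff ((W implies Z) or not ((X and not Z) implies (W or W)))): β-rule — branch into W, ((W implies Z) or not ((X and not Z) implies (W or W)))  //  not W, not ((W implies Z) or not ((X and not Z) implies (W or W))).
      branch 2.1 (add W, ((W implies Z) or not ((X and not Z) implies (W or W)))):
        ((W implies Z) or not ((X and not Z) implies (W or W))): β-rule — branch into (W implies Z)  //  not ((X and not Z) implies (W or W)).
          branch 2.1.1 (add (W implies Z)):
            (W implies Z): β-rule — branch into not W  //  Z.
              branch 2.1.1.1 (add not W):
                × closes — contains both W and not W.
              branch 2.1.1.2 (add Z):
                ○ open, literals {W=true, Z=true}.
          branch 2.1.2 (add not ((X and not Z) implies (W or W))):
            not ((X and not Z) implies (W or W)): α-rule — add (X and not Z), not (W or W).
            (X and not Z): α-rule — add X, not Z.
            not (W or W): α-rule — add not W, not W.
            × closes — contains both W and not W.
      branch 2.2 (add not W, not ((W implies Z) or not ((X and not Z) implies (W or W)))):
        not ((W implies Z) or not ((X and not Z) implies (W or W))): α-rule — add not (W implies Z), not not ((X and not Z) implies (W or W)).
        not (W implies Z): α-rule — add W, not Z.
        × closes — contains both W and not W.
3 branches closed, 5 open.
Each open branch fixes some atoms; the unmentioned ones are free. Counting distinct full assignments: branch {W=false, X=true} (Y, Z) contributes 4 new; branch {W=true, X=false} (Y, Z) contributes 4 new; branch {Z=false} (X, Y, W) contributes 4 new; branch {Z=false} (X, Y, W) contributes 0 new; branch {W=true, Z=true} (X, Y) contributes 2 new. Total: 14.

14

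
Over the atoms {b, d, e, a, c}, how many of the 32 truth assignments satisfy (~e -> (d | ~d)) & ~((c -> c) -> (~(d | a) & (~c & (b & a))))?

32

Initial set: {((~e -> (d | ~d)) & ~((c -> c) -> (~(d | a) & (~c & (b & a)))))}.
((~e -> (d | ~d)) & ~((c -> c) -> (~(d | a) & (~c & (b & a))))): α-rule — add (~e -> (d | ~d)), ~((c -> c) -> (~(d | a) & (~c & (b & a)))).
~((c -> c) -> (~(d | a) & (~c & (b & a)))): α-rule — add (c -> c), ~(~(d | a) & (~c & (b & a))).
(~e -> (d | ~d)): β-rule — branch into ~~e  //  (d | ~d).
  branch 1 (add ~~e):
    (c -> c): β-rule — branch into ~c  //  c.
      branch 1.1 (add ~c):
        ~(~(d | a) & (~c & (b & a))): β-rule — branch into ~~(d | a)  //  ~(~c & (b & a)).
          branch 1.1.1 (add ~~(d | a)):
            ~~(d | a): β-rule — branch into d  //  a.
              branch 1.1.1.1 (add d):
                ○ open, literals {c=F, d=T, e=T}.
              branch 1.1.1.2 (add a):
                ○ open, literals {a=T, c=F, e=T}.
          branch 1.1.2 (add ~(~c & (b & a))):
            ~(~c & (b & a)): β-rule — branch into ~~c  //  ~(b & a).
              branch 1.1.2.1 (add ~~c):
                × closes — contains both c and ~c.
              branch 1.1.2.2 (add ~(b & a)):
                ~(b & a): β-rule — branch into ~b  //  ~a.
                  branch 1.1.2.2.1 (add ~b):
                    ○ open, literals {b=F, c=F, e=T}.
                  branch 1.1.2.2.2 (add ~a):
                    ○ open, literals {a=F, c=F, e=T}.
      branch 1.2 (add c):
        ~(~(d | a) & (~c & (b & a))): β-rule — branch into ~~(d | a)  //  ~(~c & (b & a)).
          branch 1.2.1 (add ~~(d | a)):
            ~~(d | a): β-rule — branch into d  //  a.
              branch 1.2.1.1 (add d):
                ○ open, literals {c=T, d=T, e=T}.
              branch 1.2.1.2 (add a):
                ○ open, literals {a=T, c=T, e=T}.
          branch 1.2.2 (add ~(~c & (b & a))):
            ~(~c & (b & a)): β-rule — branch into ~~c  //  ~(b & a).
              branch 1.2.2.1 (add ~~c):
                ○ open, literals {c=T, e=T}.
              branch 1.2.2.2 (add ~(b & a)):
                ~(b & a): β-rule — branch into ~b  //  ~a.
                  branch 1.2.2.2.1 (add ~b):
                    ○ open, literals {b=F, c=T, e=T}.
                  branch 1.2.2.2.2 (add ~a):
                    ○ open, literals {a=F, c=T, e=T}.
  branch 2 (add (d | ~d)):
    (c -> c): β-rule — branch into ~c  //  c.
      branch 2.1 (add ~c):
        ~(~(d | a) & (~c & (b & a))): β-rule — branch into ~~(d | a)  //  ~(~c & (b & a)).
          branch 2.1.1 (add ~~(d | a)):
            (d | ~d): β-rule — branch into d  //  ~d.
              branch 2.1.1.1 (add d):
                ~~(d | a): β-rule — branch into d  //  a.
                  branch 2.1.1.1.1 (add d):
                    ○ open, literals {c=F, d=T}.
                  branch 2.1.1.1.2 (add a):
                    ○ open, literals {a=T, c=F, d=T}.
              branch 2.1.1.2 (add ~d):
                ~~(d | a): β-rule — branch into d  //  a.
                  branch 2.1.1.2.1 (add d):
                    × closes — contains both d and ~d.
                  branch 2.1.1.2.2 (add a):
                    ○ open, literals {a=T, c=F, d=F}.
          branch 2.1.2 (add ~(~c & (b & a))):
            (d | ~d): β-rule — branch into d  //  ~d.
              branch 2.1.2.1 (add d):
                ~(~c & (b & a)): β-rule — branch into ~~c  //  ~(b & a).
                  branch 2.1.2.1.1 (add ~~c):
                    × closes — contains both c and ~c.
                  branch 2.1.2.1.2 (add ~(b & a)):
                    ~(b & a): β-rule — branch into ~b  //  ~a.
                      branch 2.1.2.1.2.1 (add ~b):
                        ○ open, literals {b=F, c=F, d=T}.
                      branch 2.1.2.1.2.2 (add ~a):
                        ○ open, literals {a=F, c=F, d=T}.
              branch 2.1.2.2 (add ~d):
                ~(~c & (b & a)): β-rule — branch into ~~c  //  ~(b & a).
                  branch 2.1.2.2.1 (add ~~c):
                    × closes — contains both c and ~c.
                  branch 2.1.2.2.2 (add ~(b & a)):
                    ~(b & a): β-rule — branch into ~b  //  ~a.
                      branch 2.1.2.2.2.1 (add ~b):
                        ○ open, literals {b=F, c=F, d=F}.
                      branch 2.1.2.2.2.2 (add ~a):
                        ○ open, literals {a=F, c=F, d=F}.
      branch 2.2 (add c):
        ~(~(d | a) & (~c & (b & a))): β-rule — branch into ~~(d | a)  //  ~(~c & (b & a)).
          branch 2.2.1 (add ~~(d | a)):
            (d | ~d): β-rule — branch into d  //  ~d.
              branch 2.2.1.1 (add d):
                ~~(d | a): β-rule — branch into d  //  a.
                  branch 2.2.1.1.1 (add d):
                    ○ open, literals {c=T, d=T}.
                  branch 2.2.1.1.2 (add a):
                    ○ open, literals {a=T, c=T, d=T}.
              branch 2.2.1.2 (add ~d):
                ~~(d | a): β-rule — branch into d  //  a.
                  branch 2.2.1.2.1 (add d):
                    × closes — contains both d and ~d.
                  branch 2.2.1.2.2 (add a):
                    ○ open, literals {a=T, c=T, d=F}.
          branch 2.2.2 (add ~(~c & (b & a))):
            (d | ~d): β-rule — branch into d  //  ~d.
              branch 2.2.2.1 (add d):
                ~(~c & (b & a)): β-rule — branch into ~~c  //  ~(b & a).
                  branch 2.2.2.1.1 (add ~~c):
                    ○ open, literals {c=T, d=T}.
                  branch 2.2.2.1.2 (add ~(b & a)):
                    ~(b & a): β-rule — branch into ~b  //  ~a.
                      branch 2.2.2.1.2.1 (add ~b):
                        ○ open, literals {b=F, c=T, d=T}.
                      branch 2.2.2.1.2.2 (add ~a):
                        ○ open, literals {a=F, c=T, d=T}.
              branch 2.2.2.2 (add ~d):
                ~(~c & (b & a)): β-rule — branch into ~~c  //  ~(b & a).
                  branch 2.2.2.2.1 (add ~~c):
                    ○ open, literals {c=T, d=F}.
                  branch 2.2.2.2.2 (add ~(b & a)):
                    ~(b & a): β-rule — branch into ~b  //  ~a.
                      branch 2.2.2.2.2.1 (add ~b):
                        ○ open, literals {b=F, c=T, d=F}.
                      branch 2.2.2.2.2.2 (add ~a):
                        ○ open, literals {a=F, c=T, d=F}.
5 branches closed, 25 open.
Each open branch fixes some atoms; the unmentioned ones are free. Counting distinct full assignments: branch {c=F, d=T, e=T} (b, a) contributes 4 new; branch {a=T, c=F, e=T} (b, d) contributes 2 new; branch {b=F, c=F, e=T} (d, a) contributes 1 new; branch {a=F, c=F, e=T} (b, d) contributes 1 new; branch {c=T, d=T, e=T} (b, a) contributes 4 new; branch {a=T, c=T, e=T} (b, d) contributes 2 new; branch {c=T, e=T} (b, d, a) contributes 2 new; branch {b=F, c=T, e=T} (d, a) contributes 0 new; branch {a=F, c=T, e=T} (b, d) contributes 0 new; branch {c=F, d=T} (b, e, a) contributes 4 new; branch {a=T, c=F, d=T} (b, e) contributes 0 new; branch {a=T, c=F, d=F} (b, e) contributes 2 new; branch {b=F, c=F, d=T} (e, a) contributes 0 new; branch {a=F, c=F, d=T} (b, e) contributes 0 new; branch {b=F, c=F, d=F} (e, a) contributes 1 new; branch {a=F, c=F, d=F} (b, e) contributes 1 new; branch {c=T, d=T} (b, e, a) contributes 4 new; branch {a=T, c=T, d=T} (b, e) contributes 0 new; branch {a=T, c=T, d=F} (b, e) contributes 2 new; branch {c=T, d=T} (b, e, a) contributes 0 new; branch {b=F, c=T, d=T} (e, a) contributes 0 new; branch {a=F, c=T, d=T} (b, e) contributes 0 new; branch {c=T, d=F} (b, e, a) contributes 2 new; branch {b=F, c=T, d=F} (e, a) contributes 0 new; branch {a=F, c=T, d=F} (b, e) contributes 0 new. Total: 32.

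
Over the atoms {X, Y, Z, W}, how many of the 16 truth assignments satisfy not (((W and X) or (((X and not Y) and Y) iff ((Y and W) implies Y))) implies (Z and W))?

2

Initial set: {not (((W and X) or (((X and not Y) and Y) iff ((Y and W) implies Y))) implies (Z and W))}.
not (((W and X) or (((X and not Y) and Y) iff ((Y and W) implies Y))) implies (Z and W)): α-rule — add ((W and X) or (((X and not Y) and Y) iff ((Y and W) implies Y))), not (Z and W).
((W and X) or (((X and not Y) and Y) iff ((Y and W) implies Y))): β-rule — branch into (W and X)  //  (((X and not Y) and Y) iff ((Y and W) implies Y)).
  branch 1 (add (W and X)):
    (W and X): α-rule — add W, X.
    not (Z and W): β-rule — branch into not Z  //  not W.
      branch 1.1 (add not Z):
        ○ open, literals {W=T, X=T, Z=F}.
      branch 1.2 (add not W):
        × closes — contains both W and not W.
  branch 2 (add (((X and not Y) and Y) iff ((Y and W) implies Y))):
    not (Z and W): β-rule — branch into not Z  //  not W.
      branch 2.1 (add not Z):
        (((X and not Y) and Y) iff ((Y and W) implies Y)): β-rule — branch into ((X and not Y) and Y), ((Y and W) implies Y)  //  not ((X and not Y) and Y), not ((Y and W) implies Y).
          branch 2.1.1 (add ((X and not Y) and Y), ((Y and W) implies Y)):
            ((X and not Y) and Y): α-rule — add (X and not Y), Y.
            (X and not Y): α-rule — add X, not Y.
            × closes — contains both Y and not Y.
          branch 2.1.2 (add not ((X and not Y) and Y), not ((Y and W) implies Y)):
            not ((Y and W) implies Y): α-rule — add (Y and W), not Y.
            (Y and W): α-rule — add Y, W.
            × closes — contains both Y and not Y.
      branch 2.2 (add not W):
        (((X and not Y) and Y) iff ((Y and W) implies Y)): β-rule — branch into ((X and not Y) and Y), ((Y and W) implies Y)  //  not ((X and not Y) and Y), not ((Y and W) implies Y).
          branch 2.2.1 (add ((X and not Y) and Y), ((Y and W) implies Y)):
            ((X and not Y) and Y): α-rule — add (X and not Y), Y.
            (X and not Y): α-rule — add X, not Y.
            × closes — contains both Y and not Y.
          branch 2.2.2 (add not ((X and not Y) and Y), not ((Y and W) implies Y)):
            not ((Y and W) implies Y): α-rule — add (Y and W), not Y.
            (Y and W): α-rule — add Y, W.
            × closes — contains both Y and not Y.
5 branches closed, 1 open.
Each open branch fixes some atoms; the unmentioned ones are free. Counting distinct full assignments: branch {W=T, X=T, Z=F} (Y) contributes 2 new. Total: 2.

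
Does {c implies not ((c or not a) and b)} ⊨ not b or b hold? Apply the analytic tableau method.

Yes

Initial set: {(c implies not ((c or not a) and b)); not (not b or b)}.
not (not b or b): α-rule — add not not b, not b.
× closes — contains both b and not b.
All 1 branch closes.
Every branch closed, so the premises entail the conclusion.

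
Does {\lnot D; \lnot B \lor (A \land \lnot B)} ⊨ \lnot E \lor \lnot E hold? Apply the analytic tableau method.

No

Initial set: {\lnot D; (\lnot B \lor (A \land \lnot B)); \lnot (\lnot E \lor \lnot E)}.
\lnot (\lnot E \lor \lnot E): α-rule — add \lnot \lnot E, \lnot \lnot E.
(\lnot B \lor (A \land \lnot B)): β-rule — branch into \lnot B  //  (A \land \lnot B).
  branch 1 (add \lnot B):
    ○ open, literals {B=0, D=0, E=1}.
  branch 2 (add (A \land \lnot B)):
    (A \land \lnot B): α-rule — add A, \lnot B.
    ○ open, literals {A=1, B=0, D=0, E=1}.
0 branches closed, 2 open.
An open branch gives a countermodel: B=0, D=0, E=1 (unmentioned atoms arbitrary); the premises hold there but the conclusion fails.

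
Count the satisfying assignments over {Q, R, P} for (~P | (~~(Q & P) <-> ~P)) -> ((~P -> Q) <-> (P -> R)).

5

Initial set: {((~P | (~~(Q & P) <-> ~P)) -> ((~P -> Q) <-> (P -> R)))}.
((~P | (~~(Q & P) <-> ~P)) -> ((~P -> Q) <-> (P -> R))): β-rule — branch into ~(~P | (~~(Q & P) <-> ~P))  //  ((~P -> Q) <-> (P -> R)).
  branch 1 (add ~(~P | (~~(Q & P) <-> ~P))):
    ~(~P | (~~(Q & P) <-> ~P)): α-rule — add ~~P, ~(~~(Q & P) <-> ~P).
    ~(~~(Q & P) <-> ~P): β-rule — branch into ~~(Q & P), ~~P  //  ~~~(Q & P), ~P.
      branch 1.1 (add ~~(Q & P), ~~P):
        ~~(Q & P): drop double negation, giving (Q & P).
        (Q & P): α-rule — add Q, P.
        ○ open, literals {P=T, Q=T}.
      branch 1.2 (add ~~~(Q & P), ~P):
        × closes — contains both P and ~P.
  branch 2 (add ((~P -> Q) <-> (P -> R))):
    ((~P -> Q) <-> (P -> R)): β-rule — branch into (~P -> Q), (P -> R)  //  ~(~P -> Q), ~(P -> R).
      branch 2.1 (add (~P -> Q), (P -> R)):
        (~P -> Q): β-rule — branch into ~~P  //  Q.
          branch 2.1.1 (add ~~P):
            (P -> R): β-rule — branch into ~P  //  R.
              branch 2.1.1.1 (add ~P):
                × closes — contains both P and ~P.
              branch 2.1.1.2 (add R):
                ○ open, literals {P=T, R=T}.
          branch 2.1.2 (add Q):
            (P -> R): β-rule — branch into ~P  //  R.
              branch 2.1.2.1 (add ~P):
                ○ open, literals {P=F, Q=T}.
              branch 2.1.2.2 (add R):
                ○ open, literals {Q=T, R=T}.
      branch 2.2 (add ~(~P -> Q), ~(P -> R)):
        ~(~P -> Q): α-rule — add ~P, ~Q.
        ~(P -> R): α-rule — add P, ~R.
        × closes — contains both P and ~P.
3 branches closed, 4 open.
Each open branch fixes some atoms; the unmentioned ones are free. Counting distinct full assignments: branch {P=T, Q=T} (R) contributes 2 new; branch {P=T, R=T} (Q) contributes 1 new; branch {P=F, Q=T} (R) contributes 2 new; branch {Q=T, R=T} (P) contributes 0 new. Total: 5.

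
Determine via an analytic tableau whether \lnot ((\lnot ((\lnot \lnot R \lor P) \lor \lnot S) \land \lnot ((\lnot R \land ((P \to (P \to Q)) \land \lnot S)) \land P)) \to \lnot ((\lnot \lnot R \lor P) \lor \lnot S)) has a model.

Initial set: {\lnot ((\lnot ((\lnot \lnot R \lor P) \lor \lnot S) \land \lnot ((\lnot R \land ((P \to (P \to Q)) \land \lnot S)) \land P)) \to \lnot ((\lnot \lnot R \lor P) \lor \lnot S))}.
\lnot ((\lnot ((\lnot \lnot R \lor P) \lor \lnot S) \land \lnot ((\lnot R \land ((P \to (P \to Q)) \land \lnot S)) \land P)) \to \lnot ((\lnot \lnot R \lor P) \lor \lnot S)): α-rule — add (\lnot ((\lnot \lnot R \lor P) \lor \lnot S) \land \lnot ((\lnot R \land ((P \to (P \to Q)) \land \lnot S)) \land P)), \lnot \lnot ((\lnot \lnot R \lor P) \lor \lnot S).
(\lnot ((\lnot \lnot R \lor P) \lor \lnot S) \land \lnot ((\lnot R \land ((P \to (P \to Q)) \land \lnot S)) \land P)): α-rule — add \lnot ((\lnot \lnot R \lor P) \lor \lnot S), \lnot ((\lnot R \land ((P \to (P \to Q)) \land \lnot S)) \land P).
\lnot ((\lnot \lnot R \lor P) \lor \lnot S): α-rule — add \lnot (\lnot \lnot R \lor P), \lnot \lnot S.
\lnot (\lnot \lnot R \lor P): α-rule — add \lnot \lnot \lnot R, \lnot P.
\lnot \lnot \lnot R: drop double negation, giving \lnot R.
\lnot \lnot ((\lnot \lnot R \lor P) \lor \lnot S): β-rule — branch into (\lnot \lnot R \lor P)  //  \lnot S.
  branch 1 (add (\lnot \lnot R \lor P)):
    \lnot ((\lnot R \land ((P \to (P \to Q)) \land \lnot S)) \land P): β-rule — branch into \lnot (\lnot R \land ((P \to (P \to Q)) \land \lnot S))  //  \lnot P.
      branch 1.1 (add \lnot (\lnot R \land ((P \to (P \to Q)) \land \lnot S))):
        (\lnot \lnot R \lor P): β-rule — branch into \lnot \lnot R  //  P.
          branch 1.1.1 (add \lnot \lnot R):
            \lnot \lnot R: drop double negation, giving R.
            × closes — contains both R and \lnot R.
          branch 1.1.2 (add P):
            × closes — contains both P and \lnot P.
      branch 1.2 (add \lnot P):
        (\lnot \lnot R \lor P): β-rule — branch into \lnot \lnot R  //  P.
          branch 1.2.1 (add \lnot \lnot R):
            \lnot \lnot R: drop double negation, giving R.
            × closes — contains both R and \lnot R.
          branch 1.2.2 (add P):
            × closes — contains both P and \lnot P.
  branch 2 (add \lnot S):
    × closes — contains both S and \lnot S.
All 5 branches close.
Every branch closed; the formula is unsatisfiable.

Unsatisfiable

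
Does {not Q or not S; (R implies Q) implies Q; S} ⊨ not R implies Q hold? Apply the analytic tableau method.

Initial set: {(not Q or not S); ((R implies Q) implies Q); S; not (not R implies Q)}.
not (not R implies Q): α-rule — add not R, not Q.
(not Q or not S): β-rule — branch into not Q  //  not S.
  branch 1 (add not Q):
    ((R implies Q) implies Q): β-rule — branch into not (R implies Q)  //  Q.
      branch 1.1 (add not (R implies Q)):
        not (R implies Q): α-rule — add R, not Q.
        × closes — contains both R and not R.
      branch 1.2 (add Q):
        × closes — contains both Q and not Q.
  branch 2 (add not S):
    × closes — contains both S and not S.
All 3 branches close.
Every branch closed, so the premises entail the conclusion.

Yes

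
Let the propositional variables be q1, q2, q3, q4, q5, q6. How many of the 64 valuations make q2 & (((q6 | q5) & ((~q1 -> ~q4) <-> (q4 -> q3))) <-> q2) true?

18

Initial set: {(q2 & (((q6 | q5) & ((~q1 -> ~q4) <-> (q4 -> q3))) <-> q2))}.
(q2 & (((q6 | q5) & ((~q1 -> ~q4) <-> (q4 -> q3))) <-> q2)): α-rule — add q2, (((q6 | q5) & ((~q1 -> ~q4) <-> (q4 -> q3))) <-> q2).
(((q6 | q5) & ((~q1 -> ~q4) <-> (q4 -> q3))) <-> q2): β-rule — branch into ((q6 | q5) & ((~q1 -> ~q4) <-> (q4 -> q3))), q2  //  ~((q6 | q5) & ((~q1 -> ~q4) <-> (q4 -> q3))), ~q2.
  branch 1 (add ((q6 | q5) & ((~q1 -> ~q4) <-> (q4 -> q3))), q2):
    ((q6 | q5) & ((~q1 -> ~q4) <-> (q4 -> q3))): α-rule — add (q6 | q5), ((~q1 -> ~q4) <-> (q4 -> q3)).
    (q6 | q5): β-rule — branch into q6  //  q5.
      branch 1.1 (add q6):
        ((~q1 -> ~q4) <-> (q4 -> q3)): β-rule — branch into (~q1 -> ~q4), (q4 -> q3)  //  ~(~q1 -> ~q4), ~(q4 -> q3).
          branch 1.1.1 (add (~q1 -> ~q4), (q4 -> q3)):
            (~q1 -> ~q4): β-rule — branch into ~~q1  //  ~q4.
              branch 1.1.1.1 (add ~~q1):
                (q4 -> q3): β-rule — branch into ~q4  //  q3.
                  branch 1.1.1.1.1 (add ~q4):
                    ○ open, literals {q1=true, q2=true, q4=false, q6=true}.
                  branch 1.1.1.1.2 (add q3):
                    ○ open, literals {q1=true, q2=true, q3=true, q6=true}.
              branch 1.1.1.2 (add ~q4):
                (q4 -> q3): β-rule — branch into ~q4  //  q3.
                  branch 1.1.1.2.1 (add ~q4):
                    ○ open, literals {q2=true, q4=false, q6=true}.
                  branch 1.1.1.2.2 (add q3):
                    ○ open, literals {q2=true, q3=true, q4=false, q6=true}.
          branch 1.1.2 (add ~(~q1 -> ~q4), ~(q4 -> q3)):
            ~(~q1 -> ~q4): α-rule — add ~q1, ~~q4.
            ~(q4 -> q3): α-rule — add q4, ~q3.
            ○ open, literals {q1=false, q2=true, q3=false, q4=true, q6=true}.
      branch 1.2 (add q5):
        ((~q1 -> ~q4) <-> (q4 -> q3)): β-rule — branch into (~q1 -> ~q4), (q4 -> q3)  //  ~(~q1 -> ~q4), ~(q4 -> q3).
          branch 1.2.1 (add (~q1 -> ~q4), (q4 -> q3)):
            (~q1 -> ~q4): β-rule — branch into ~~q1  //  ~q4.
              branch 1.2.1.1 (add ~~q1):
                (q4 -> q3): β-rule — branch into ~q4  //  q3.
                  branch 1.2.1.1.1 (add ~q4):
                    ○ open, literals {q1=true, q2=true, q4=false, q5=true}.
                  branch 1.2.1.1.2 (add q3):
                    ○ open, literals {q1=true, q2=true, q3=true, q5=true}.
              branch 1.2.1.2 (add ~q4):
                (q4 -> q3): β-rule — branch into ~q4  //  q3.
                  branch 1.2.1.2.1 (add ~q4):
                    ○ open, literals {q2=true, q4=false, q5=true}.
                  branch 1.2.1.2.2 (add q3):
                    ○ open, literals {q2=true, q3=true, q4=false, q5=true}.
          branch 1.2.2 (add ~(~q1 -> ~q4), ~(q4 -> q3)):
            ~(~q1 -> ~q4): α-rule — add ~q1, ~~q4.
            ~(q4 -> q3): α-rule — add q4, ~q3.
            ○ open, literals {q1=false, q2=true, q3=false, q4=true, q5=true}.
  branch 2 (add ~((q6 | q5) & ((~q1 -> ~q4) <-> (q4 -> q3))), ~q2):
    × closes — contains both q2 and ~q2.
1 branch closed, 10 open.
Each open branch fixes some atoms; the unmentioned ones are free. Counting distinct full assignments: branch {q1=true, q2=true, q4=false, q6=true} (q3, q5) contributes 4 new; branch {q1=true, q2=true, q3=true, q6=true} (q4, q5) contributes 2 new; branch {q2=true, q4=false, q6=true} (q1, q3, q5) contributes 4 new; branch {q2=true, q3=true, q4=false, q6=true} (q1, q5) contributes 0 new; branch {q1=false, q2=true, q3=false, q4=true, q6=true} (q5) contributes 2 new; branch {q1=true, q2=true, q4=false, q5=true} (q3, q6) contributes 2 new; branch {q1=true, q2=true, q3=true, q5=true} (q4, q6) contributes 1 new; branch {q2=true, q4=false, q5=true} (q1, q3, q6) contributes 2 new; branch {q2=true, q3=true, q4=false, q5=true} (q1, q6) contributes 0 new; branch {q1=false, q2=true, q3=false, q4=true, q5=true} (q6) contributes 1 new. Total: 18.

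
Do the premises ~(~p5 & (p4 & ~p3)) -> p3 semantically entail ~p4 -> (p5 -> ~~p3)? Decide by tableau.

Yes

Initial set: {(~(~p5 & (p4 & ~p3)) -> p3); ~(~p4 -> (p5 -> ~~p3))}.
~(~p4 -> (p5 -> ~~p3)): α-rule — add ~p4, ~(p5 -> ~~p3).
~(p5 -> ~~p3): α-rule — add p5, ~~~p3.
~~~p3: drop double negation, giving ~p3.
(~(~p5 & (p4 & ~p3)) -> p3): β-rule — branch into ~~(~p5 & (p4 & ~p3))  //  p3.
  branch 1 (add ~~(~p5 & (p4 & ~p3))):
    ~~(~p5 & (p4 & ~p3)): α-rule — add ~p5, (p4 & ~p3).
    × closes — contains both p5 and ~p5.
  branch 2 (add p3):
    × closes — contains both p3 and ~p3.
All 2 branches close.
Every branch closed, so the premises entail the conclusion.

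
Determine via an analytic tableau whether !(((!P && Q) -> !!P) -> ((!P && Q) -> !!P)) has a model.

Initial set: {!(((!P && Q) -> !!P) -> ((!P && Q) -> !!P))}.
!(((!P && Q) -> !!P) -> ((!P && Q) -> !!P)): α-rule — add ((!P && Q) -> !!P), !((!P && Q) -> !!P).
!((!P && Q) -> !!P): α-rule — add (!P && Q), !!!P.
(!P && Q): α-rule — add !P, Q.
!!!P: drop double negation, giving !P.
((!P && Q) -> !!P): β-rule — branch into !(!P && Q)  //  !!P.
  branch 1 (add !(!P && Q)):
    !(!P && Q): β-rule — branch into !!P  //  !Q.
      branch 1.1 (add !!P):
        × closes — contains both P and !P.
      branch 1.2 (add !Q):
        × closes — contains both Q and !Q.
  branch 2 (add !!P):
    !!P: drop double negation, giving P.
    × closes — contains both P and !P.
All 3 branches close.
Every branch closed; the formula is unsatisfiable.

Unsatisfiable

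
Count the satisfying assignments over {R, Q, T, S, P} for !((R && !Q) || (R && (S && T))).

Initial set: {!((R && !Q) || (R && (S && T)))}.
!((R && !Q) || (R && (S && T))): α-rule — add !(R && !Q), !(R && (S && T)).
!(R && !Q): β-rule — branch into !R  //  !!Q.
  branch 1 (add !R):
    !(R && (S && T)): β-rule — branch into !R  //  !(S && T).
      branch 1.1 (add !R):
        ○ open, literals {R=false}.
      branch 1.2 (add !(S && T)):
        !(S && T): β-rule — branch into !S  //  !T.
          branch 1.2.1 (add !S):
            ○ open, literals {R=false, S=false}.
          branch 1.2.2 (add !T):
            ○ open, literals {R=false, T=false}.
  branch 2 (add !!Q):
    !(R && (S && T)): β-rule — branch into !R  //  !(S && T).
      branch 2.1 (add !R):
        ○ open, literals {Q=true, R=false}.
      branch 2.2 (add !(S && T)):
        !(S && T): β-rule — branch into !S  //  !T.
          branch 2.2.1 (add !S):
            ○ open, literals {Q=true, S=false}.
          branch 2.2.2 (add !T):
            ○ open, literals {Q=true, T=false}.
0 branches closed, 6 open.
Each open branch fixes some atoms; the unmentioned ones are free. Counting distinct full assignments: branch {R=false} (Q, T, S, P) contributes 16 new; branch {R=false, S=false} (Q, T, P) contributes 0 new; branch {R=false, T=false} (Q, S, P) contributes 0 new; branch {Q=true, R=false} (T, S, P) contributes 0 new; branch {Q=true, S=false} (R, T, P) contributes 4 new; branch {Q=true, T=false} (R, S, P) contributes 2 new. Total: 22.

22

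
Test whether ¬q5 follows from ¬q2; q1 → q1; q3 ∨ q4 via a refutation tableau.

No

Initial set: {¬q2; (q1 → q1); (q3 ∨ q4); ¬¬q5}.
(q1 → q1): β-rule — branch into ¬q1  //  q1.
  branch 1 (add ¬q1):
    (q3 ∨ q4): β-rule — branch into q3  //  q4.
      branch 1.1 (add q3):
        ○ open, literals {q1=F, q2=F, q3=T, q5=T}.
      branch 1.2 (add q4):
        ○ open, literals {q1=F, q2=F, q4=T, q5=T}.
  branch 2 (add q1):
    (q3 ∨ q4): β-rule — branch into q3  //  q4.
      branch 2.1 (add q3):
        ○ open, literals {q1=T, q2=F, q3=T, q5=T}.
      branch 2.2 (add q4):
        ○ open, literals {q1=T, q2=F, q4=T, q5=T}.
0 branches closed, 4 open.
An open branch gives a countermodel: q1=F, q2=F, q3=T, q5=T (unmentioned atoms arbitrary); the premises hold there but the conclusion fails.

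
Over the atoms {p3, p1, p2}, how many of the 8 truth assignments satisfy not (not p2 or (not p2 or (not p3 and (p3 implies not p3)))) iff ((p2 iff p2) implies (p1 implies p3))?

Initial set: {(not (not p2 or (not p2 or (not p3 and (p3 implies not p3)))) iff ((p2 iff p2) implies (p1 implies p3)))}.
(not (not p2 or (not p2 or (not p3 and (p3 implies not p3)))) iff ((p2 iff p2) implies (p1 implies p3))): β-rule — branch into not (not p2 or (not p2 or (not p3 and (p3 implies not p3)))), ((p2 iff p2) implies (p1 implies p3))  //  not not (not p2 or (not p2 or (not p3 and (p3 implies not p3)))), not ((p2 iff p2) implies (p1 implies p3)).
  branch 1 (add not (not p2 or (not p2 or (not p3 and (p3 implies not p3)))), ((p2 iff p2) implies (p1 implies p3))):
    not (not p2 or (not p2 or (not p3 and (p3 implies not p3)))): α-rule — add not not p2, not (not p2 or (not p3 and (p3 implies not p3))).
    not (not p2 or (not p3 and (p3 implies not p3))): α-rule — add not not p2, not (not p3 and (p3 implies not p3)).
    ((p2 iff p2) implies (p1 implies p3)): β-rule — branch into not (p2 iff p2)  //  (p1 implies p3).
      branch 1.1 (add not (p2 iff p2)):
        not (not p3 and (p3 implies not p3)): β-rule — branch into not not p3  //  not (p3 implies not p3).
          branch 1.1.1 (add not not p3):
            not (p2 iff p2): β-rule — branch into p2, not p2  //  not p2, p2.
              branch 1.1.1.1 (add p2, not p2):
                × closes — contains both p2 and not p2.
              branch 1.1.1.2 (add not p2, p2):
                × closes — contains both p2 and not p2.
          branch 1.1.2 (add not (p3 implies not p3)):
            not (p3 implies not p3): α-rule — add p3, not not p3.
            not (p2 iff p2): β-rule — branch into p2, not p2  //  not p2, p2.
              branch 1.1.2.1 (add p2, not p2):
                × closes — contains both p2 and not p2.
              branch 1.1.2.2 (add not p2, p2):
                × closes — contains both p2 and not p2.
      branch 1.2 (add (p1 implies p3)):
        not (not p3 and (p3 implies not p3)): β-rule — branch into not not p3  //  not (p3 implies not p3).
          branch 1.2.1 (add not not p3):
            (p1 implies p3): β-rule — branch into not p1  //  p3.
              branch 1.2.1.1 (add not p1):
                ○ open, literals {p1=F, p2=T, p3=T}.
              branch 1.2.1.2 (add p3):
                ○ open, literals {p2=T, p3=T}.
          branch 1.2.2 (add not (p3 implies not p3)):
            not (p3 implies not p3): α-rule — add p3, not not p3.
            (p1 implies p3): β-rule — branch into not p1  //  p3.
              branch 1.2.2.1 (add not p1):
                ○ open, literals {p1=F, p2=T, p3=T}.
              branch 1.2.2.2 (add p3):
                ○ open, literals {p2=T, p3=T}.
  branch 2 (add not not (not p2 or (not p2 or (not p3 and (p3 implies not p3)))), not ((p2 iff p2) implies (p1 implies p3))):
    not ((p2 iff p2) implies (p1 implies p3)): α-rule — add (p2 iff p2), not (p1 implies p3).
    not (p1 implies p3): α-rule — add p1, not p3.
    not not (not p2 or (not p2 or (not p3 and (p3 implies not p3)))): β-rule — branch into not p2  //  (not p2 or (not p3 and (p3 implies not p3))).
      branch 2.1 (add not p2):
        (p2 iff p2): β-rule — branch into p2, p2  //  not p2, not p2.
          branch 2.1.1 (add p2, p2):
            × closes — contains both p2 and not p2.
          branch 2.1.2 (add not p2, not p2):
            ○ open, literals {p1=T, p2=F, p3=F}.
      branch 2.2 (add (not p2 or (not p3 and (p3 implies not p3)))):
        (p2 iff p2): β-rule — branch into p2, p2  //  not p2, not p2.
          branch 2.2.1 (add p2, p2):
            (not p2 or (not p3 and (p3 implies not p3))): β-rule — branch into not p2  //  (not p3 and (p3 implies not p3)).
              branch 2.2.1.1 (add not p2):
                × closes — contains both p2 and not p2.
              branch 2.2.1.2 (add (not p3 and (p3 implies not p3))):
                (not p3 and (p3 implies not p3)): α-rule — add not p3, (p3 implies not p3).
                (p3 implies not p3): β-rule — branch into not p3  //  not p3.
                  branch 2.2.1.2.1 (add not p3):
                    ○ open, literals {p1=T, p2=T, p3=F}.
                  branch 2.2.1.2.2 (add not p3):
                    ○ open, literals {p1=T, p2=T, p3=F}.
          branch 2.2.2 (add not p2, not p2):
            (not p2 or (not p3 and (p3 implies not p3))): β-rule — branch into not p2  //  (not p3 and (p3 implies not p3)).
              branch 2.2.2.1 (add not p2):
                ○ open, literals {p1=T, p2=F, p3=F}.
              branch 2.2.2.2 (add (not p3 and (p3 implies not p3))):
                (not p3 and (p3 implies not p3)): α-rule — add not p3, (p3 implies not p3).
                (p3 implies not p3): β-rule — branch into not p3  //  not p3.
                  branch 2.2.2.2.1 (add not p3):
                    ○ open, literals {p1=T, p2=F, p3=F}.
                  branch 2.2.2.2.2 (add not p3):
                    ○ open, literals {p1=T, p2=F, p3=F}.
6 branches closed, 10 open.
Each open branch fixes some atoms; the unmentioned ones are free. Counting distinct full assignments: branch {p1=F, p2=T, p3=T} (none free) contributes 1 new; branch {p2=T, p3=T} (p1) contributes 1 new; branch {p1=F, p2=T, p3=T} (none free) contributes 0 new; branch {p2=T, p3=T} (p1) contributes 0 new; branch {p1=T, p2=F, p3=F} (none free) contributes 1 new; branch {p1=T, p2=T, p3=F} (none free) contributes 1 new; branch {p1=T, p2=T, p3=F} (none free) contributes 0 new; branch {p1=T, p2=F, p3=F} (none free) contributes 0 new; branch {p1=T, p2=F, p3=F} (none free) contributes 0 new; branch {p1=T, p2=F, p3=F} (none free) contributes 0 new. Total: 4.

4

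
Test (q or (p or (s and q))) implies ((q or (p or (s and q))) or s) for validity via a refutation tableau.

Assume the negation and expand:
Initial set: {not ((q or (p or (s and q))) implies ((q or (p or (s and q))) or s))}.
not ((q or (p or (s and q))) implies ((q or (p or (s and q))) or s)): α-rule — add (q or (p or (s and q))), not ((q or (p or (s and q))) or s).
not ((q or (p or (s and q))) or s): α-rule — add not (q or (p or (s and q))), not s.
not (q or (p or (s and q))): α-rule — add not q, not (p or (s and q)).
not (p or (s and q)): α-rule — add not p, not (s and q).
(q or (p or (s and q))): β-rule — branch into q  //  (p or (s and q)).
  branch 1 (add q):
    × closes — contains both q and not q.
  branch 2 (add (p or (s and q))):
    not (s and q): β-rule — branch into not s  //  not q.
      branch 2.1 (add not s):
        (p or (s and q)): β-rule — branch into p  //  (s and q).
          branch 2.1.1 (add p):
            × closes — contains both p and not p.
          branch 2.1.2 (add (s and q)):
            (s and q): α-rule — add s, q.
            × closes — contains both s and not s.
      branch 2.2 (add not q):
        (p or (s and q)): β-rule — branch into p  //  (s and q).
          branch 2.2.1 (add p):
            × closes — contains both p and not p.
          branch 2.2.2 (add (s and q)):
            (s and q): α-rule — add s, q.
            × closes — contains both s and not s.
All 5 branches close.
Every branch closed, so the negation is unsatisfiable and the formula is valid.

Valid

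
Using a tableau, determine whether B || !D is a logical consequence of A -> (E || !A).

Initial set: {(A -> (E || !A)); !(B || !D)}.
!(B || !D): α-rule — add !B, !!D.
(A -> (E || !A)): β-rule — branch into !A  //  (E || !A).
  branch 1 (add !A):
    ○ open, literals {A=false, B=false, D=true}.
  branch 2 (add (E || !A)):
    (E || !A): β-rule — branch into E  //  !A.
      branch 2.1 (add E):
        ○ open, literals {B=false, D=true, E=true}.
      branch 2.2 (add !A):
        ○ open, literals {A=false, B=false, D=true}.
0 branches closed, 3 open.
An open branch gives a countermodel: A=false, B=false, D=true (unmentioned atoms arbitrary); the premises hold there but the conclusion fails.

No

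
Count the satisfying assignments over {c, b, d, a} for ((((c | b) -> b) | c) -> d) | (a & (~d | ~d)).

12

Initial set: {(((((c | b) -> b) | c) -> d) | (a & (~d | ~d)))}.
(((((c | b) -> b) | c) -> d) | (a & (~d | ~d))): β-rule — branch into ((((c | b) -> b) | c) -> d)  //  (a & (~d | ~d)).
  branch 1 (add ((((c | b) -> b) | c) -> d)):
    ((((c | b) -> b) | c) -> d): β-rule — branch into ~(((c | b) -> b) | c)  //  d.
      branch 1.1 (add ~(((c | b) -> b) | c)):
        ~(((c | b) -> b) | c): α-rule — add ~((c | b) -> b), ~c.
        ~((c | b) -> b): α-rule — add (c | b), ~b.
        (c | b): β-rule — branch into c  //  b.
          branch 1.1.1 (add c):
            × closes — contains both c and ~c.
          branch 1.1.2 (add b):
            × closes — contains both b and ~b.
      branch 1.2 (add d):
        ○ open, literals {d=1}.
  branch 2 (add (a & (~d | ~d))):
    (a & (~d | ~d)): α-rule — add a, (~d | ~d).
    (~d | ~d): β-rule — branch into ~d  //  ~d.
      branch 2.1 (add ~d):
        ○ open, literals {a=1, d=0}.
      branch 2.2 (add ~d):
        ○ open, literals {a=1, d=0}.
2 branches closed, 3 open.
Each open branch fixes some atoms; the unmentioned ones are free. Counting distinct full assignments: branch {d=1} (c, b, a) contributes 8 new; branch {a=1, d=0} (c, b) contributes 4 new; branch {a=1, d=0} (c, b) contributes 0 new. Total: 12.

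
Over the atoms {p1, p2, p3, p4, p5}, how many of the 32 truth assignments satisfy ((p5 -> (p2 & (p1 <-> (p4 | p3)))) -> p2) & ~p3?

Initial set: {(((p5 -> (p2 & (p1 <-> (p4 | p3)))) -> p2) & ~p3)}.
(((p5 -> (p2 & (p1 <-> (p4 | p3)))) -> p2) & ~p3): α-rule — add ((p5 -> (p2 & (p1 <-> (p4 | p3)))) -> p2), ~p3.
((p5 -> (p2 & (p1 <-> (p4 | p3)))) -> p2): β-rule — branch into ~(p5 -> (p2 & (p1 <-> (p4 | p3))))  //  p2.
  branch 1 (add ~(p5 -> (p2 & (p1 <-> (p4 | p3))))):
    ~(p5 -> (p2 & (p1 <-> (p4 | p3)))): α-rule — add p5, ~(p2 & (p1 <-> (p4 | p3))).
    ~(p2 & (p1 <-> (p4 | p3))): β-rule — branch into ~p2  //  ~(p1 <-> (p4 | p3)).
      branch 1.1 (add ~p2):
        ○ open, literals {p2=F, p3=F, p5=T}.
      branch 1.2 (add ~(p1 <-> (p4 | p3))):
        ~(p1 <-> (p4 | p3)): β-rule — branch into p1, ~(p4 | p3)  //  ~p1, (p4 | p3).
          branch 1.2.1 (add p1, ~(p4 | p3)):
            ~(p4 | p3): α-rule — add ~p4, ~p3.
            ○ open, literals {p1=T, p3=F, p4=F, p5=T}.
          branch 1.2.2 (add ~p1, (p4 | p3)):
            (p4 | p3): β-rule — branch into p4  //  p3.
              branch 1.2.2.1 (add p4):
                ○ open, literals {p1=F, p3=F, p4=T, p5=T}.
              branch 1.2.2.2 (add p3):
                × closes — contains both p3 and ~p3.
  branch 2 (add p2):
    ○ open, literals {p2=T, p3=F}.
1 branch closed, 4 open.
Each open branch fixes some atoms; the unmentioned ones are free. Counting distinct full assignments: branch {p2=F, p3=F, p5=T} (p1, p4) contributes 4 new; branch {p1=T, p3=F, p4=F, p5=T} (p2) contributes 1 new; branch {p1=F, p3=F, p4=T, p5=T} (p2) contributes 1 new; branch {p2=T, p3=F} (p1, p4, p5) contributes 6 new. Total: 12.

12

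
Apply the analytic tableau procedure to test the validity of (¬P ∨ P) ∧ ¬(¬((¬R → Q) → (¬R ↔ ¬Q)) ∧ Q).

Assume the negation and expand:
Initial set: {¬((¬P ∨ P) ∧ ¬(¬((¬R → Q) → (¬R ↔ ¬Q)) ∧ Q))}.
¬((¬P ∨ P) ∧ ¬(¬((¬R → Q) → (¬R ↔ ¬Q)) ∧ Q)): β-rule — branch into ¬(¬P ∨ P)  //  ¬¬(¬((¬R → Q) → (¬R ↔ ¬Q)) ∧ Q).
  branch 1 (add ¬(¬P ∨ P)):
    ¬(¬P ∨ P): α-rule — add ¬¬P, ¬P.
    × closes — contains both P and ¬P.
  branch 2 (add ¬¬(¬((¬R → Q) → (¬R ↔ ¬Q)) ∧ Q)):
    ¬¬(¬((¬R → Q) → (¬R ↔ ¬Q)) ∧ Q): α-rule — add ¬((¬R → Q) → (¬R ↔ ¬Q)), Q.
    ¬((¬R → Q) → (¬R ↔ ¬Q)): α-rule — add (¬R → Q), ¬(¬R ↔ ¬Q).
    (¬R → Q): β-rule — branch into ¬¬R  //  Q.
      branch 2.1 (add ¬¬R):
        ¬(¬R ↔ ¬Q): β-rule — branch into ¬R, ¬¬Q  //  ¬¬R, ¬Q.
          branch 2.1.1 (add ¬R, ¬¬Q):
            × closes — contains both R and ¬R.
          branch 2.1.2 (add ¬¬R, ¬Q):
            × closes — contains both Q and ¬Q.
      branch 2.2 (add Q):
        ¬(¬R ↔ ¬Q): β-rule — branch into ¬R, ¬¬Q  //  ¬¬R, ¬Q.
          branch 2.2.1 (add ¬R, ¬¬Q):
            ○ open, literals {Q=1, R=0}.
          branch 2.2.2 (add ¬¬R, ¬Q):
            × closes — contains both Q and ¬Q.
4 branches closed, 1 open.
An open branch gives a countermodel: Q=1, R=0 (unmentioned atoms arbitrary); under it the original formula is false.

Not valid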